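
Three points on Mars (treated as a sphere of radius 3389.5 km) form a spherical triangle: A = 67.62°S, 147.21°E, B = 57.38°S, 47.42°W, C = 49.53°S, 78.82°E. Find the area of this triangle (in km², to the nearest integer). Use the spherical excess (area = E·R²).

Side lengths (central angles): a = 1.1220, b = 0.6527, c = 0.9518 rad; semiperimeter s = 1.3632.
By l'Huilier's theorem, tan(E/4) = √[tan(s/2) tan((s−a)/2) tan((s−b)/2) tan((s−c)/2)], giving spherical excess E = 0.3481 rad.
Area = E·R² = 0.3481 × (3389.5)² ≈ 3999676 km².

3999676 km²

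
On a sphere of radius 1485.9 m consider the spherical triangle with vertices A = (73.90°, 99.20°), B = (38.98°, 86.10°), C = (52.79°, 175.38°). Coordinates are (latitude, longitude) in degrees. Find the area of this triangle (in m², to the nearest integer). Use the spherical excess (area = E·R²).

Side lengths (central angles): a = 1.0392, b = 0.6347, c = 0.6192 rad; semiperimeter s = 1.1466.
By l'Huilier's theorem, tan(E/4) = √[tan(s/2) tan((s−a)/2) tan((s−b)/2) tan((s−c)/2)], giving spherical excess E = 0.1978 rad.
Area = E·R² = 0.1978 × (1485.9)² ≈ 436799 m².

436799 m²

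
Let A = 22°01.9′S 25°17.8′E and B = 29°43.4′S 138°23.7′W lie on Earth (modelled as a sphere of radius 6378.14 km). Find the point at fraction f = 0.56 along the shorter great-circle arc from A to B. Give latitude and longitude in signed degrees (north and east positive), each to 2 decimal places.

Central angle δ = 2.1977 rad. Interpolating on the sphere with fraction f = 0.56:
P = [sin((1−f)δ)·A + sin(fδ)·B] / sin δ = 1.0165·A + 1.1641·B in Cartesian coordinates,
giving P = (0.0960, -0.2686, -0.9585), i.e. latitude -73.43°, longitude -70.34°.

-73.43°, -70.34°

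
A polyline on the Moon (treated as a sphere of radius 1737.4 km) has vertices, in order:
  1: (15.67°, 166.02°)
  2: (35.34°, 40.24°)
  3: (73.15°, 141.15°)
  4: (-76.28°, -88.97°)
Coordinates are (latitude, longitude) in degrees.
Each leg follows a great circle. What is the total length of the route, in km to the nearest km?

10125 km

Leg 1→2: central angle 1.8786 rad, distance 3263.9 km.
Leg 2→3: central angle 1.0370 rad, distance 1801.6 km.
Leg 3→4: central angle 2.9124 rad, distance 5059.9 km.
Total: 3263.9 + 1801.6 + 5059.9 ≈ 10125 km.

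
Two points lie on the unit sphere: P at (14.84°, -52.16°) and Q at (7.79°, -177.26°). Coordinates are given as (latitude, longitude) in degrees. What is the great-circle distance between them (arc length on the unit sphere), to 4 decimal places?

Let φ₁ = 0.2590 rad, φ₂ = 0.1360 rad, and Δλ = -2.1834 rad.
cos c = sin φ₁ sin φ₂ + cos φ₁ cos φ₂ cos Δλ = (0.2561)(0.1355) + (0.9666)(0.9908)(-0.5750) = -0.51598,
so c = arccos(-0.51598) = 2.11295 rad.
On the unit sphere the arc length equals the central angle: 2.1129.

2.1129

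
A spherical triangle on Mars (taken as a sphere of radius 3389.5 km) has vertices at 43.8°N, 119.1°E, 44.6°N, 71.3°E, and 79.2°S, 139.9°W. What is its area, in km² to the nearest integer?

Side lengths (central angles): a = 2.5045, b = 2.3542, c = 0.5895 rad; semiperimeter s = 2.7241.
By l'Huilier's theorem, tan(E/4) = √[tan(s/2) tan((s−a)/2) tan((s−b)/2) tan((s−c)/2)], giving spherical excess E = 1.5921 rad.
Area = E·R² = 1.5921 × (3389.5)² ≈ 18290861 km².

18290861 km²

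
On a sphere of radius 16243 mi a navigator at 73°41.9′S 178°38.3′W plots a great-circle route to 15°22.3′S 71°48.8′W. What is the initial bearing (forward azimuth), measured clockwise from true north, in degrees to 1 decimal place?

Δλ = 106.825° = 1.8644 rad.
y = sin Δλ · cos φ₂ = (0.9572)(0.9642) = 0.9230
x = cos φ₁ sin φ₂ − sin φ₁ cos φ₂ cos Δλ = (0.2807)(-0.2651) − (-0.9598)(0.9642)(-0.2894) = -0.3423
θ = atan2(y, x) = 110.35°, so the bearing is 110.3°.

110.3°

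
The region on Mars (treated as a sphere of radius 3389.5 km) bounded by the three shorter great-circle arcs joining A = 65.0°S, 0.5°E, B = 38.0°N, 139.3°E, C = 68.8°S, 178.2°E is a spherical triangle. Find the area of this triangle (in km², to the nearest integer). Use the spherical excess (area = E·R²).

13987341 km²

Side lengths (central angles): a = 1.9307, b = 0.8062, c = 2.5125 rad; semiperimeter s = 2.6247.
By l'Huilier's theorem, tan(E/4) = √[tan(s/2) tan((s−a)/2) tan((s−b)/2) tan((s−c)/2)], giving spherical excess E = 1.2175 rad.
Area = E·R² = 1.2175 × (3389.5)² ≈ 13987341 km².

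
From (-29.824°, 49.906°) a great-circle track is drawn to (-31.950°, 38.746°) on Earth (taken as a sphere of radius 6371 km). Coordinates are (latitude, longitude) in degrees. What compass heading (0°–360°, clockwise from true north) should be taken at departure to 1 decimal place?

254.7°

With φ₁ = -0.5205, φ₂ = -0.5576, Δλ = -0.1948 rad, the forward-azimuth formula gives
θ = atan2( sin Δλ cos φ₂ , cos φ₁ sin φ₂ − sin φ₁ cos φ₂ cos Δλ ) = atan2(-0.1642, -0.0451) = -105.35°.
Adding 360° brings this into [0°, 360°): 254.7°.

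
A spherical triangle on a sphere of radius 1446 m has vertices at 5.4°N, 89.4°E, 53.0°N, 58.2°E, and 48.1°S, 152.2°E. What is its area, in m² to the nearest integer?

Side lengths (central angles): a = 2.2427, b = 1.3347, c = 0.9427 rad; semiperimeter s = 2.2600.
By l'Huilier's theorem, tan(E/4) = √[tan(s/2) tan((s−a)/2) tan((s−b)/2) tan((s−c)/2)], giving spherical excess E = 0.3363 rad.
Area = E·R² = 0.3363 × (1446)² ≈ 703119 m².

703119 m²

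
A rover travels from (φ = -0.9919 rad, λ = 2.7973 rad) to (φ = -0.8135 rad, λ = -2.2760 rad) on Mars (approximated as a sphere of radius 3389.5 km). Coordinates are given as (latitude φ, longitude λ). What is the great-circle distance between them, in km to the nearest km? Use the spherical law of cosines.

2495 km

With latitudes φ₁ = -56.832°, φ₂ = -46.610° and longitude difference Δλ = 69.321°:
cos c = sin φ₁ sin φ₂ + cos φ₁ cos φ₂ cos Δλ = (-0.8371)(-0.7267) + (0.5471)(0.6870)(0.3531) = 0.74101,
so c = arccos(0.74101) = 0.73622 rad.
Distance = R·c = 3389.5 × 0.7362 ≈ 2495 km.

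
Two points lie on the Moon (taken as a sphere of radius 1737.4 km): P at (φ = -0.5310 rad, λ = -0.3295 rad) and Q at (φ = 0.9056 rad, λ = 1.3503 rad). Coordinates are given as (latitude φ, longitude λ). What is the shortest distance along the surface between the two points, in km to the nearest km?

3552 km

In radians: φ₁ = -0.5310, φ₂ = 0.9056, Δλ = 96.245° = 1.6798 rad.
Haversine: a = sin²(Δφ/2) + cos φ₁ cos φ₂ sin²(Δλ/2) = 0.4331 + (0.8623)(0.6172)(0.5544) = 0.72816.
Central angle c = 2·arcsin(√a) = 2.04466 rad.
Distance = R·c = 1737.4 × 2.0447 ≈ 3552 km.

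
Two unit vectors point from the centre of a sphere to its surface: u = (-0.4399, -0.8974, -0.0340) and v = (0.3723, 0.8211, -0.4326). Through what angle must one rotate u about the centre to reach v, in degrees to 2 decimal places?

152.37°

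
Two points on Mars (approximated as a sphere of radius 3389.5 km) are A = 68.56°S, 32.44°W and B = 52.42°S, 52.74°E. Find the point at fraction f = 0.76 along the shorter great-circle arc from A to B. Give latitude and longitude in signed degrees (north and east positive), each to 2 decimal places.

-60.13°, 41.76°

The central angle between A and B is δ = 0.7130 rad.
With f = 0.76, the slerp weights are sin((1−f)δ)/sin δ = 0.2603 and sin(fδ)/sin δ = 0.7885.
Weighted sum of the unit vectors: (0.2603)·(0.3085,-0.1961,-0.9308) + (0.7885)·(0.3692,0.4854,-0.7925) = (0.3714, 0.3317, -0.8672).
Converting back: φ = atan2(z, √(x²+y²)) = -60.13°, λ = atan2(y, x) = 41.76°.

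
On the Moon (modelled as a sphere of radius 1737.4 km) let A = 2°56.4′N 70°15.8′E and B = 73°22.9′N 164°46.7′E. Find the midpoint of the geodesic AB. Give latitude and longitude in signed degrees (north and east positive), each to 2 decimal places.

Central angle δ = 1.5441 rad. Interpolating on the sphere with fraction f = 0.5:
P = [sin((1−f)δ)·A + sin(fδ)·B] / sin δ = 0.6979·A + 0.6979·B in Cartesian coordinates,
giving P = (0.0428, 0.7084, 0.7045), i.e. latitude 44.79°, longitude 86.54°.

44.79°, 86.54°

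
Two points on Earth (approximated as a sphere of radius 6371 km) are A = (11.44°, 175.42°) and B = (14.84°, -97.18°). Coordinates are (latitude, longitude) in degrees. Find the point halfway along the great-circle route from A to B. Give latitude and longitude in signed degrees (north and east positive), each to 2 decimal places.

The central angle between A and B is δ = 1.4769 rad.
With f = 0.5, the slerp weights are sin((1−f)δ)/sin δ = 0.6761 and sin(fδ)/sin δ = 0.6761.
Weighted sum of the unit vectors: (0.6761)·(-0.9770,0.0783,0.1983) + (0.6761)·(-0.1208,-0.9591,0.2561) = (-0.7423, -0.5955, 0.3073).
Converting back: φ = atan2(z, √(x²+y²)) = 17.89°, λ = atan2(y, x) = -141.26°.

17.89°, -141.26°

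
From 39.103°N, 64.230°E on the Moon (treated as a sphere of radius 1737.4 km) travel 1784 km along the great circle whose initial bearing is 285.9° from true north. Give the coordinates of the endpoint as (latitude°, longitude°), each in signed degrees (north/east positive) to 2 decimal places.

30.55°, -8.63°

Angular distance δ = d/R = 1784/1737.4 = 1.02682 rad; initial bearing θ = 4.9899 rad.
sin φ₂ = sin φ₁ cos δ + cos φ₁ sin δ cos θ = (0.6307)(0.5175) + (0.7760)(0.8557)(0.2740) = 0.5083, so φ₂ = 30.55°.
Δλ = atan2(sin θ sin δ cos φ₁, cos δ − sin φ₁ sin φ₂) = atan2(-0.6386, 0.1969) = -72.862°.
λ₂ = 64.230° − 72.862° = -8.63°.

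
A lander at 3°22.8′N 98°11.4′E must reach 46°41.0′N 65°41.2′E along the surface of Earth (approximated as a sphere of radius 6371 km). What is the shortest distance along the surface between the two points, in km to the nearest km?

Let φ₁ = 0.0590 rad, φ₂ = 0.8148 rad, and Δλ = -0.5673 rad.
Haversine: a = sin²(Δφ/2) + cos φ₁ cos φ₂ sin²(Δλ/2) = 0.1361 + (0.9983)(0.6860)(0.0783) = 0.18977.
Central angle c = 2·arcsin(√a) = 0.90147 rad.
Distance = R·c = 6371 × 0.9015 ≈ 5743 km.

5743 km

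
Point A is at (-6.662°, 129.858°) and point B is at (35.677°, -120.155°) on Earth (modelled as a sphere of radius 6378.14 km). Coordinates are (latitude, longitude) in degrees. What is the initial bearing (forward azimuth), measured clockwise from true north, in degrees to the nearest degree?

With φ₁ = -0.1163, φ₂ = 0.6227, Δλ = 1.9196 rad, the forward-azimuth formula gives
θ = atan2( sin Δλ cos φ₂ , cos φ₁ sin φ₂ − sin φ₁ cos φ₂ cos Δλ ) = atan2(0.7634, 0.5471) = 54.37°.
So the initial bearing is 54°.

54°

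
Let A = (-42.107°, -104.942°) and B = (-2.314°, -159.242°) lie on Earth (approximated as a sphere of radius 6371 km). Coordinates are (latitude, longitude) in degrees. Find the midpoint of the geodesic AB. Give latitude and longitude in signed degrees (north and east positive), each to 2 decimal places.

Central angle δ = 1.0932 rad. Interpolating on the sphere with fraction f = 0.5:
P = [sin((1−f)δ)·A + sin(fδ)·B] / sin δ = 0.5853·A + 0.5853·B in Cartesian coordinates,
giving P = (-0.6588, -0.6268, -0.4161), i.e. latitude -24.59°, longitude -136.43°.

-24.59°, -136.43°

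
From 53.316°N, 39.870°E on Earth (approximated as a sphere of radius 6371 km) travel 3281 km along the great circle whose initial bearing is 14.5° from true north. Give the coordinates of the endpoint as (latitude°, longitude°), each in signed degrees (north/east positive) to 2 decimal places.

79.36°, 81.75°

Angular distance δ = d/R = 3281/6371 = 0.51499 rad; initial bearing θ = 0.2531 rad.
sin φ₂ = sin φ₁ cos δ + cos φ₁ sin δ cos θ = (0.8019)(0.8703) + (0.5974)(0.4925)(0.9681) = 0.9828, so φ₂ = 79.36°.
Δλ = atan2(sin θ sin δ cos φ₁, cos δ − sin φ₁ sin φ₂) = atan2(0.0737, 0.0822) = 41.884°.
λ₂ = 39.870° + 41.884° = 81.75°.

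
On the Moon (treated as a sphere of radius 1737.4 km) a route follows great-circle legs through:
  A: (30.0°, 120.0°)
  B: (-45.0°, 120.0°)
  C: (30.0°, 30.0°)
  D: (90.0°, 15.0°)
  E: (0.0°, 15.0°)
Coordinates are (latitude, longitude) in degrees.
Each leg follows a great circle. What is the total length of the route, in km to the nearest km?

10180 km

Leg A→B: central angle 1.3090 rad, distance 2274.3 km.
Leg B→C: central angle 1.9322 rad, distance 3356.9 km.
Leg C→D: central angle 1.0472 rad, distance 1819.4 km.
Leg D→E: central angle 1.5708 rad, distance 2729.1 km.
Total: 2274.3 + 3356.9 + 1819.4 + 2729.1 ≈ 10180 km.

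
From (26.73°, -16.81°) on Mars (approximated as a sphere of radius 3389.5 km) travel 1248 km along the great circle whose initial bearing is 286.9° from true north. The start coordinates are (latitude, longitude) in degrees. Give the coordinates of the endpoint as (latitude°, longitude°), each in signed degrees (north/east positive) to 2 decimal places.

Angular distance δ = d/R = 1248/3389.5 = 0.36820 rad; initial bearing θ = 5.0073 rad.
sin φ₂ = sin φ₁ cos δ + cos φ₁ sin δ cos θ = (0.4498)(0.9330) + (0.8931)(0.3599)(0.2907) = 0.5131, so φ₂ = 30.87°.
Δλ = atan2(sin θ sin δ cos φ₁, cos δ − sin φ₁ sin φ₂) = atan2(-0.3076, 0.7022) = -23.655°.
λ₂ = -16.810° − 23.655° = -40.47°.

30.87°, -40.47°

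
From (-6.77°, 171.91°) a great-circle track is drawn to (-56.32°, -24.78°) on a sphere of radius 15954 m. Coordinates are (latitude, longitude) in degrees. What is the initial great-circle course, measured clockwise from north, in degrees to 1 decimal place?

169.8°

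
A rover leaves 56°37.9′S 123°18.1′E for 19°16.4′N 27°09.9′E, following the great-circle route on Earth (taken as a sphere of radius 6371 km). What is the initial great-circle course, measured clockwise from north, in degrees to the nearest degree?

276°

Δλ = -96.137° = -1.6779 rad.
y = sin Δλ · cos φ₂ = (-0.9943)(0.9440) = -0.9385
x = cos φ₁ sin φ₂ − sin φ₁ cos φ₂ cos Δλ = (0.5500)(0.3301) − (-0.8352)(0.9440)(-0.1069) = 0.0973
θ = atan2(y, x) = -84.08°; adding 360° gives 276°.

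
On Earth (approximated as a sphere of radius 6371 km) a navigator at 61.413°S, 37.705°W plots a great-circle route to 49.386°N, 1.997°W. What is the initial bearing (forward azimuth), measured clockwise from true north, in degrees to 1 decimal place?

24.7°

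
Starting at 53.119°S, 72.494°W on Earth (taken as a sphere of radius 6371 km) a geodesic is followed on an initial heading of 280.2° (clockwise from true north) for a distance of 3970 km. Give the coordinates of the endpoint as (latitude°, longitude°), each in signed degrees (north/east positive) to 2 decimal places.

-35.98°, -117.71°

Angular distance δ = d/R = 3970/6371 = 0.62314 rad; initial bearing θ = 4.8904 rad.
sin φ₂ = sin φ₁ cos δ + cos φ₁ sin δ cos θ = (-0.7999)(0.8121) + (0.6002)(0.5836)(0.1771) = -0.5875, so φ₂ = -35.98°.
Δλ = atan2(sin θ sin δ cos φ₁, cos δ − sin φ₁ sin φ₂) = atan2(-0.3447, 0.3421) = -45.217°.
λ₂ = -72.494° − 45.217° = -117.71°.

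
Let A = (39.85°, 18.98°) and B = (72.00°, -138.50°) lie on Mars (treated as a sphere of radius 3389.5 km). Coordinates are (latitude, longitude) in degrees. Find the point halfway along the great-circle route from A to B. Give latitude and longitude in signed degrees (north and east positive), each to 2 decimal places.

72.67°, 5.19°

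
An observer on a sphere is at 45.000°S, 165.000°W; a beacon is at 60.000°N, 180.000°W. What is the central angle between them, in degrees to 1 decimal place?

105.7°

Let φ₁ = -0.7854 rad, φ₂ = 1.0472 rad, and Δλ = -0.2618 rad.
Haversine: a = sin²(Δφ/2) + cos φ₁ cos φ₂ sin²(Δλ/2) = 0.6294 + (0.7071)(0.5000)(0.0170) = 0.63543.
Central angle c = 2·arcsin(√a) = 1.84509 rad.
So the angular separation is 105.7°.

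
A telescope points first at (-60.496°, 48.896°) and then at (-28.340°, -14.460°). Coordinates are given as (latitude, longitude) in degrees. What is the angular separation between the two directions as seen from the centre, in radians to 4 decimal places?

Let φ₁ = -1.0559 rad, φ₂ = -0.4946 rad, and Δλ = -1.1058 rad.
Haversine: a = sin²(Δφ/2) + cos φ₁ cos φ₂ sin²(Δλ/2) = 0.0767 + (0.4925)(0.8801)(0.2758) = 0.19624.
Central angle c = 2·arcsin(√a) = 0.91785 rad.
So the angular separation is 0.9179 rad.

0.9179 rad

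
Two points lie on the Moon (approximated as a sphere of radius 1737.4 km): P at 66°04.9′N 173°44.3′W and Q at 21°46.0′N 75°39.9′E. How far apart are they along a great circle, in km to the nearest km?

2368 km

With latitudes φ₁ = 66.082°, φ₂ = 21.767° and longitude difference Δλ = -110.597°:
cos c = sin φ₁ sin φ₂ + cos φ₁ cos φ₂ cos Δλ = (0.9141)(0.3708) + (0.4054)(0.9287)(-0.3518) = 0.20653,
so c = arccos(0.20653) = 1.36277 rad.
Distance = R·c = 1737.4 × 1.3628 ≈ 2368 km.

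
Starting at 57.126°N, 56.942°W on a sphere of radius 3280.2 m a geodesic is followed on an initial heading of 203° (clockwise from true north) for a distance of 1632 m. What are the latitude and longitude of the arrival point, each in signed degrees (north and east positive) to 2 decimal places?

29.97°, -69.37°

Angular distance δ = d/R = 1632/3280.2 = 0.49753 rad; initial bearing θ = 3.5430 rad.
sin φ₂ = sin φ₁ cos δ + cos φ₁ sin δ cos θ = (0.8399)(0.8788) + (0.5428)(0.4773)(-0.9205) = 0.4996, so φ₂ = 29.97°.
Δλ = atan2(sin θ sin δ cos φ₁, cos δ − sin φ₁ sin φ₂) = atan2(-0.1012, 0.4592) = -12.431°.
λ₂ = -56.942° − 12.431° = -69.37°.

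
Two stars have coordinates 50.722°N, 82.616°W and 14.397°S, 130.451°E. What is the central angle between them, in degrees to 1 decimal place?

With latitudes φ₁ = 50.722°, φ₂ = -14.397° and longitude difference Δλ = -146.933°:
Haversine: a = sin²(Δφ/2) + cos φ₁ cos φ₂ sin²(Δλ/2) = 0.2896 + (0.6331)(0.9686)(0.9190) = 0.85318.
Central angle c = 2·arcsin(√a) = 2.35513 rad.
So the angular separation is 134.9°.

134.9°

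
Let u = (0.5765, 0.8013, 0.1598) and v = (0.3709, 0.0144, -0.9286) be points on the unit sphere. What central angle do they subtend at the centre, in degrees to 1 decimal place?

85.6°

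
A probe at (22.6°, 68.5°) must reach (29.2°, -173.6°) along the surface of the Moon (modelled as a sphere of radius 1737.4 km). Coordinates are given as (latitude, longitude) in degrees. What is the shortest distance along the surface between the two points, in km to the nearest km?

Let φ₁ = 0.3944 rad, φ₂ = 0.5096 rad, and Δλ = 2.0577 rad.
Haversine: a = sin²(Δφ/2) + cos φ₁ cos φ₂ sin²(Δλ/2) = 0.0033 + (0.9232)(0.8729)(0.7340) = 0.59481.
Central angle c = 2·arcsin(√a) = 1.76157 rad.
Distance = R·c = 1737.4 × 1.7616 ≈ 3061 km.

3061 km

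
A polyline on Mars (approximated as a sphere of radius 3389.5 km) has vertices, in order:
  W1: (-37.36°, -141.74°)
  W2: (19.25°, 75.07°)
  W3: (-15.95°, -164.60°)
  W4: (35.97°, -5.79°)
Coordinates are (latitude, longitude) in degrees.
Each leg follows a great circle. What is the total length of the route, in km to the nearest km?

24787 km

Leg W1→W2: central angle 2.4995 rad, distance 8472.1 km.
Leg W2→W3: central angle 2.1520 rad, distance 7294.0 km.
Leg W3→W4: central angle 2.6615 rad, distance 9021.2 km.
Total: 8472.1 + 7294.0 + 9021.2 ≈ 24787 km.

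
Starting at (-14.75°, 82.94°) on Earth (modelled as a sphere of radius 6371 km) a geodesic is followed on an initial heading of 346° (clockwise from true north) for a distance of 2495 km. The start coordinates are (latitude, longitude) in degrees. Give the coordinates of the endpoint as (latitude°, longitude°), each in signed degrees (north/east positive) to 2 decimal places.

Angular distance δ = d/R = 2495/6371 = 0.39162 rad; initial bearing θ = 6.0388 rad.
sin φ₂ = sin φ₁ cos δ + cos φ₁ sin δ cos θ = (-0.2546)(0.9243) + (0.9670)(0.3817)(0.9703) = 0.1228, so φ₂ = 7.05°.
Δλ = atan2(sin θ sin δ cos φ₁, cos δ − sin φ₁ sin φ₂) = atan2(-0.0893, 0.9556) = -5.339°.
λ₂ = 82.940° − 5.339° = 77.60°.

7.05°, 77.60°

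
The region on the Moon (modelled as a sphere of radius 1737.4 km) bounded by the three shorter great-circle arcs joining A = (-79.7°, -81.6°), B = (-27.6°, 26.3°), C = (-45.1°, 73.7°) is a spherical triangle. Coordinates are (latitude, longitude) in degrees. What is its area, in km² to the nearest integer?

Side lengths (central angles): a = 0.7203, b = 0.9493, c = 1.1515 rad; semiperimeter s = 1.4106.
By l'Huilier's theorem, tan(E/4) = √[tan(s/2) tan((s−a)/2) tan((s−b)/2) tan((s−c)/2)], giving spherical excess E = 0.3858 rad.
Area = E·R² = 0.3858 × (1737.4)² ≈ 1164610 km².

1164610 km²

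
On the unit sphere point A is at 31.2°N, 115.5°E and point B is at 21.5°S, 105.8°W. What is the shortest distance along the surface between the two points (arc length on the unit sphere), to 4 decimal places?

2.4779

In radians: φ₁ = 0.5445, φ₂ = -0.3752, Δλ = 138.700° = 2.4208 rad.
cos c = sin φ₁ sin φ₂ + cos φ₁ cos φ₂ cos Δλ = (0.5180)(-0.3665) + (0.8554)(0.9304)(-0.7513) = -0.78775,
so c = arccos(-0.78775) = 2.47794 rad.
On the unit sphere the arc length equals the central angle: 2.4779.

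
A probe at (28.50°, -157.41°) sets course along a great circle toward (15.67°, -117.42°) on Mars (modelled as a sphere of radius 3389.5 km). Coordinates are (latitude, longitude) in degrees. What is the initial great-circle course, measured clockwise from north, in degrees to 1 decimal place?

100.5°

With φ₁ = 0.4974, φ₂ = 0.2735, Δλ = 0.6980 rad, the forward-azimuth formula gives
θ = atan2( sin Δλ cos φ₂ , cos φ₁ sin φ₂ − sin φ₁ cos φ₂ cos Δλ ) = atan2(0.6188, -0.1146) = 100.49°.
So the initial bearing is 100.5°.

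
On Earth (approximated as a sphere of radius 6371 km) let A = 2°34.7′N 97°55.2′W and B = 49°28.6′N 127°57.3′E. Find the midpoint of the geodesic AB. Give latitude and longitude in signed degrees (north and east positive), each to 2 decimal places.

The central angle between A and B is δ = 2.0017 rad.
With f = 0.5, the slerp weights are sin((1−f)δ)/sin δ = 0.9267 and sin(fδ)/sin δ = 0.9267.
Weighted sum of the unit vectors: (0.9267)·(-0.1377,-0.9895,0.0450) + (0.9267)·(-0.3996,0.5123,0.7601) = (-0.4979, -0.4421, 0.7461).
Converting back: φ = atan2(z, √(x²+y²)) = 48.25°, λ = atan2(y, x) = -138.39°.

48.25°, -138.39°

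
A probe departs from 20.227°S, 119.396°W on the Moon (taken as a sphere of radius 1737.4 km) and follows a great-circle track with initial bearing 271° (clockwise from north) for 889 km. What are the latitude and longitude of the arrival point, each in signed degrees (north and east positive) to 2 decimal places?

-17.06°, -150.20°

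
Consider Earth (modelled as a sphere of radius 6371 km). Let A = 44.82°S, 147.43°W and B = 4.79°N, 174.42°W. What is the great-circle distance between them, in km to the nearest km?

6136 km

In radians: φ₁ = -0.7823, φ₂ = 0.0836, Δλ = -26.990° = -0.4711 rad.
cos c = sin φ₁ sin φ₂ + cos φ₁ cos φ₂ cos Δλ = (-0.7049)(0.0835) + (0.7093)(0.9965)(0.8911) = 0.57100,
so c = arccos(0.57100) = 0.96307 rad.
Distance = R·c = 6371 × 0.9631 ≈ 6136 km.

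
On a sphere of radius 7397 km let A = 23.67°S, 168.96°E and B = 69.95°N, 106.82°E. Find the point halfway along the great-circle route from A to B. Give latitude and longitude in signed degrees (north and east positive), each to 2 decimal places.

25.70°, 153.23°

The central angle between A and B is δ = 1.8033 rad.
With f = 0.5, the slerp weights are sin((1−f)δ)/sin δ = 0.8060 and sin(fδ)/sin δ = 0.8060.
Weighted sum of the unit vectors: (0.8060)·(-0.8989,0.1754,-0.4015) + (0.8060)·(-0.0992,0.3282,0.9394) = (-0.8045, 0.4059, 0.4336).
Converting back: φ = atan2(z, √(x²+y²)) = 25.70°, λ = atan2(y, x) = 153.23°.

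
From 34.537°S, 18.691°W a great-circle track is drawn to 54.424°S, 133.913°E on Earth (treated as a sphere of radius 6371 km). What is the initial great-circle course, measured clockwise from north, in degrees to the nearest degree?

164°

With φ₁ = -0.6028, φ₂ = -0.9499, Δλ = 2.6634 rad, the forward-azimuth formula gives
θ = atan2( sin Δλ cos φ₂ , cos φ₁ sin φ₂ − sin φ₁ cos φ₂ cos Δλ ) = atan2(0.2677, -0.9628) = 164.46°.
So the initial bearing is 164°.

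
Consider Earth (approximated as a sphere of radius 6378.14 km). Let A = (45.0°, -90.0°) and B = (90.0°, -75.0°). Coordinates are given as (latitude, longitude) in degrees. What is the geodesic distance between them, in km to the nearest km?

With latitudes φ₁ = 45.000°, φ₂ = 90.000° and longitude difference Δλ = 15.000°:
cos c = sin φ₁ sin φ₂ + cos φ₁ cos φ₂ cos Δλ = (0.7071)(1.0000) + (0.7071)(0.0000)(0.9659) = 0.70711,
so c = arccos(0.70711) = 0.78540 rad.
Distance = R·c = 6378.14 × 0.7854 ≈ 5009 km.

5009 km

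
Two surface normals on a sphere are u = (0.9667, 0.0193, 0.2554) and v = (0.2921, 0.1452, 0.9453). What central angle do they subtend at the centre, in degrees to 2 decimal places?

58.23°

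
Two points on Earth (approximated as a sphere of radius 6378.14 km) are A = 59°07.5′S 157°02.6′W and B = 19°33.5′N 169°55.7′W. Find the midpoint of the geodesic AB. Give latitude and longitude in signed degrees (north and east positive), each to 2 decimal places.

Central angle δ = 1.3857 rad. Interpolating on the sphere with fraction f = 0.5:
P = [sin((1−f)δ)·A + sin(fδ)·B] / sin δ = 0.6498·A + 0.6498·B in Cartesian coordinates,
giving P = (-0.9100, -0.2372, -0.3402), i.e. latitude -19.89°, longitude -165.39°.

-19.89°, -165.39°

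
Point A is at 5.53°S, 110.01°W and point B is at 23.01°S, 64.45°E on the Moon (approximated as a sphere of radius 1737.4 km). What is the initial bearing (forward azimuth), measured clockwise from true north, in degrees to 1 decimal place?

With φ₁ = -0.0965, φ₂ = -0.4016, Δλ = 3.0449 rad, the forward-azimuth formula gives
θ = atan2( sin Δλ cos φ₂ , cos φ₁ sin φ₂ − sin φ₁ cos φ₂ cos Δλ ) = atan2(0.0889, -0.4774) = 169.46°.
So the initial bearing is 169.5°.

169.5°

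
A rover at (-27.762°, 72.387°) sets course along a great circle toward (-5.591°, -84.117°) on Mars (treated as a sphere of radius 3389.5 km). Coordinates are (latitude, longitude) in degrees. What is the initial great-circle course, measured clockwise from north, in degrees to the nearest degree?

218°

Δλ = -156.504° = -2.7315 rad.
y = sin Δλ · cos φ₂ = (-0.3987)(0.9952) = -0.3968
x = cos φ₁ sin φ₂ − sin φ₁ cos φ₂ cos Δλ = (0.8849)(-0.0974) − (-0.4658)(0.9952)(-0.9171) = -0.5114
θ = atan2(y, x) = -142.19°; adding 360° gives 218°.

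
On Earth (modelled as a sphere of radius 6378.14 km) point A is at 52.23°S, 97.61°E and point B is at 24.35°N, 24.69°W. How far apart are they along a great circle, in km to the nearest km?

Let φ₁ = -0.9116 rad, φ₂ = 0.4250 rad, and Δλ = -2.1345 rad.
cos c = sin φ₁ sin φ₂ + cos φ₁ cos φ₂ cos Δλ = (-0.7905)(0.4123) + (0.6125)(0.9110)(-0.5344) = -0.62409,
so c = arccos(-0.62409) = 2.24477 rad.
Distance = R·c = 6378.14 × 2.2448 ≈ 14317 km.

14317 km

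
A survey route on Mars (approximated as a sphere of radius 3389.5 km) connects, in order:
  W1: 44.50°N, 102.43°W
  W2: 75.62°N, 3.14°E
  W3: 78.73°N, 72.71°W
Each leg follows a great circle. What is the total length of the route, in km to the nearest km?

3947 km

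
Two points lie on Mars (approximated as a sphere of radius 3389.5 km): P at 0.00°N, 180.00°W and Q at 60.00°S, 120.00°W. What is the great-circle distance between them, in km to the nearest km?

4468 km

In radians: φ₁ = 0.0000, φ₂ = -1.0472, Δλ = 60.000° = 1.0472 rad.
cos c = sin φ₁ sin φ₂ + cos φ₁ cos φ₂ cos Δλ = (0.0000)(-0.8660) + (1.0000)(0.5000)(0.5000) = 0.25000,
so c = arccos(0.25000) = 1.31812 rad.
Distance = R·c = 3389.5 × 1.3181 ≈ 4468 km.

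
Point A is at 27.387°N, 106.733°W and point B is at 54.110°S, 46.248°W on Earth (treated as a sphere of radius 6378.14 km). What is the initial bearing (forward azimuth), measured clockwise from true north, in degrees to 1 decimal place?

Δλ = 60.485° = 1.0557 rad.
y = sin Δλ · cos φ₂ = (0.8702)(0.5862) = 0.5102
x = cos φ₁ sin φ₂ − sin φ₁ cos φ₂ cos Δλ = (0.8879)(-0.8101) − (0.4600)(0.5862)(0.4927) = -0.8522
θ = atan2(y, x) = 149.09°, so the bearing is 149.1°.

149.1°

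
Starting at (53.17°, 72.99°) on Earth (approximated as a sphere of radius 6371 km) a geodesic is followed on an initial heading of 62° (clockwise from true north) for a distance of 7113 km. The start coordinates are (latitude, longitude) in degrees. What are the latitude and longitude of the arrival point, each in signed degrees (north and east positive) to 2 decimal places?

Angular distance δ = d/R = 7113/6371 = 1.11647 rad; initial bearing θ = 1.0821 rad.
sin φ₂ = sin φ₁ cos δ + cos φ₁ sin δ cos θ = (0.8004)(0.4389) + (0.5994)(0.8986)(0.4695) = 0.6041, so φ₂ = 37.17°.
Δλ = atan2(sin θ sin δ cos φ₁, cos δ − sin φ₁ sin φ₂) = atan2(0.4756, -0.0447) = 95.370°.
λ₂ = 72.990° + 95.370° = 168.36°.

37.17°, 168.36°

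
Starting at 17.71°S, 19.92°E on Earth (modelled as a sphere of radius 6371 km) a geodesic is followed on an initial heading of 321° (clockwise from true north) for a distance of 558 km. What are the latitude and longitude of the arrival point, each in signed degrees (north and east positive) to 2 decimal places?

Angular distance δ = d/R = 558/6371 = 0.08758 rad; initial bearing θ = 5.6025 rad.
sin φ₂ = sin φ₁ cos δ + cos φ₁ sin δ cos θ = (-0.3042)(0.9962) + (0.9526)(0.0875)(0.7771) = -0.2383, so φ₂ = -13.78°.
Δλ = atan2(sin θ sin δ cos φ₁, cos δ − sin φ₁ sin φ₂) = atan2(-0.0524, 0.9237) = -3.249°.
λ₂ = 19.920° − 3.249° = 16.67°.

-13.78°, 16.67°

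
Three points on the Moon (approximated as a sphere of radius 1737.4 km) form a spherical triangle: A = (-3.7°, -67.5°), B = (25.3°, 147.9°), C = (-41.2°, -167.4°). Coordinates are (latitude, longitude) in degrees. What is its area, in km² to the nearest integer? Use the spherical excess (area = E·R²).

Side lengths (central angles): a = 1.3674, b = 1.6575, c = 2.4387 rad; semiperimeter s = 2.7318.
By l'Huilier's theorem, tan(E/4) = √[tan(s/2) tan((s−a)/2) tan((s−b)/2) tan((s−c)/2)], giving spherical excess E = 2.1207 rad.
Area = E·R² = 2.1207 × (1737.4)² ≈ 6401597 km².

6401597 km²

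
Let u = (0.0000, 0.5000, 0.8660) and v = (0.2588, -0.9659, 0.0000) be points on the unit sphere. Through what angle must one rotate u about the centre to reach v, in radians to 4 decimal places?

2.0748 rad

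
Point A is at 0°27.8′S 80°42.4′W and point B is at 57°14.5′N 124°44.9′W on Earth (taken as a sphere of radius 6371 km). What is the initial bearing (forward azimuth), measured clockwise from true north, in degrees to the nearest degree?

Δλ = -44.042° = -0.7687 rad.
y = sin Δλ · cos φ₂ = (-0.6952)(0.5411) = -0.3762
x = cos φ₁ sin φ₂ − sin φ₁ cos φ₂ cos Δλ = (1.0000)(0.8410) − (-0.0081)(0.5411)(0.7188) = 0.8441
θ = atan2(y, x) = -24.02°; adding 360° gives 336°.

336°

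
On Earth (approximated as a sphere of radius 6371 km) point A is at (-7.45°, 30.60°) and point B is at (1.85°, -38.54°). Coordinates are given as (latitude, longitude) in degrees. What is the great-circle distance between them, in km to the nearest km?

With latitudes φ₁ = -7.450°, φ₂ = 1.850° and longitude difference Δλ = -69.140°:
cos c = sin φ₁ sin φ₂ + cos φ₁ cos φ₂ cos Δλ = (-0.1297)(0.0323) + (0.9916)(0.9995)(0.3561) = 0.34871,
so c = arccos(0.34871) = 1.21460 rad.
Distance = R·c = 6371 × 1.2146 ≈ 7738 km.

7738 km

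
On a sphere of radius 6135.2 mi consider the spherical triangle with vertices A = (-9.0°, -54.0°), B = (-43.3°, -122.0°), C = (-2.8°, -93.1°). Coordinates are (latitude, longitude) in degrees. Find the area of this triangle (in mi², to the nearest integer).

11890338 mi²

Side lengths (central angles): a = 0.8367, b = 0.6869, c = 1.1847 rad; semiperimeter s = 1.3542.
By l'Huilier's theorem, tan(E/4) = √[tan(s/2) tan((s−a)/2) tan((s−b)/2) tan((s−c)/2)], giving spherical excess E = 0.3159 rad.
Area = E·R² = 0.3159 × (6135.2)² ≈ 11890338 mi².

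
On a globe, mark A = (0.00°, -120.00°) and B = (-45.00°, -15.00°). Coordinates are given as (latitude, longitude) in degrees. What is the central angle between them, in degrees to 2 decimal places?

In radians: φ₁ = 0.0000, φ₂ = -0.7854, Δλ = 105.000° = 1.8326 rad.
cos c = sin φ₁ sin φ₂ + cos φ₁ cos φ₂ cos Δλ = (0.0000)(-0.7071) + (1.0000)(0.7071)(-0.2588) = -0.18301,
so c = arccos(-0.18301) = 1.75485 rad.
So the angular separation is 100.55°.

100.55°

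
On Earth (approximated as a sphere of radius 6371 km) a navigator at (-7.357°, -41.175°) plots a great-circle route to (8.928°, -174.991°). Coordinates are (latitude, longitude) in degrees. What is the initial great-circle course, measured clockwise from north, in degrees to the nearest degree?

275°

With φ₁ = -0.1284, φ₂ = 0.1558, Δλ = -2.3355 rad, the forward-azimuth formula gives
θ = atan2( sin Δλ cos φ₂ , cos φ₁ sin φ₂ − sin φ₁ cos φ₂ cos Δλ ) = atan2(-0.7128, 0.0663) = -84.68°.
Adding 360° brings this into [0°, 360°): 275°.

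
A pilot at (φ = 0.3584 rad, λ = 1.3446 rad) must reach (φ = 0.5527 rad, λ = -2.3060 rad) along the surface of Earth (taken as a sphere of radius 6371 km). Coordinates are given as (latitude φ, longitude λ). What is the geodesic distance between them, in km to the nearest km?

13431 km

In radians: φ₁ = 0.3584, φ₂ = 0.5527, Δλ = 150.836° = 2.6326 rad.
Haversine: a = sin²(Δφ/2) + cos φ₁ cos φ₂ sin²(Δλ/2) = 0.0094 + (0.9365)(0.8511)(0.9366) = 0.75592.
Central angle c = 2·arcsin(√a) = 2.10812 rad.
Distance = R·c = 6371 × 2.1081 ≈ 13431 km.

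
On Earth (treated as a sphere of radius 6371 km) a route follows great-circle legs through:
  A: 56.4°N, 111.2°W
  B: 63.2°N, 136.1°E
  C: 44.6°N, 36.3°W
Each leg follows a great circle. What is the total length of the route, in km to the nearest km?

13533 km

Leg A→B: central angle 0.8669 rad, distance 5523.2 km.
Leg B→C: central angle 1.2572 rad, distance 8009.4 km.
Total: 5523.2 + 8009.4 ≈ 13533 km.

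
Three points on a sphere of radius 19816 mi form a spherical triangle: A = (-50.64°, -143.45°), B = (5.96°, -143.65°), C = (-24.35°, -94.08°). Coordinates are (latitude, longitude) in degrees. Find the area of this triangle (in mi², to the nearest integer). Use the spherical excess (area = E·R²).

Side lengths (central angles): a = 0.9946, b = 0.8023, c = 0.9879 rad; semiperimeter s = 1.3924.
By l'Huilier's theorem, tan(E/4) = √[tan(s/2) tan((s−a)/2) tan((s−b)/2) tan((s−c)/2)], giving spherical excess E = 0.4085 rad.
Area = E·R² = 0.4085 × (19816)² ≈ 160387935 mi².

160387935 mi²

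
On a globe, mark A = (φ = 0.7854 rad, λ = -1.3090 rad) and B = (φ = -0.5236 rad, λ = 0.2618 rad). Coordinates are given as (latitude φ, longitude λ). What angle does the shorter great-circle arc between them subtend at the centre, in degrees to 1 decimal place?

In radians: φ₁ = 0.7854, φ₂ = -0.5236, Δλ = 90.000° = 1.5708 rad.
cos c = sin φ₁ sin φ₂ + cos φ₁ cos φ₂ cos Δλ = (0.7071)(-0.5000) + (0.7071)(0.8660)(-0.0000) = -0.35356,
so c = arccos(-0.35356) = 1.93217 rad.
So the angular separation is 110.7°.

110.7°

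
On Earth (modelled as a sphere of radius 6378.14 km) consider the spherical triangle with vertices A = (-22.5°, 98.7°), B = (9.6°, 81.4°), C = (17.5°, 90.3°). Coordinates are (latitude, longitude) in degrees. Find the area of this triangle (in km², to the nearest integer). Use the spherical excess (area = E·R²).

Side lengths (central angles): a = 0.2044, b = 0.7127, c = 0.6336 rad; semiperimeter s = 0.7753.
By l'Huilier's theorem, tan(E/4) = √[tan(s/2) tan((s−a)/2) tan((s−b)/2) tan((s−c)/2)], giving spherical excess E = 0.0653 rad.
Area = E·R² = 0.0653 × (6378.14)² ≈ 2656206 km².

2656206 km²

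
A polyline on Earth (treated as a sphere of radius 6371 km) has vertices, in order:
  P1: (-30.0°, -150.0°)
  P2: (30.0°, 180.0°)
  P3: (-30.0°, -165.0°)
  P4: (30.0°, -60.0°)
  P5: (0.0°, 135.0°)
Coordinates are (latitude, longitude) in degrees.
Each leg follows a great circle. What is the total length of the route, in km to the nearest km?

43507 km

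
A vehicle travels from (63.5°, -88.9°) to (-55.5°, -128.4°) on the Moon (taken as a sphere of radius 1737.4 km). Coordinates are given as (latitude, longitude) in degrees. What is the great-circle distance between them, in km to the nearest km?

3725 km

With latitudes φ₁ = 63.500°, φ₂ = -55.500° and longitude difference Δλ = -39.500°:
cos c = sin φ₁ sin φ₂ + cos φ₁ cos φ₂ cos Δλ = (0.8949)(-0.8241) + (0.4462)(0.5664)(0.7716) = -0.54253,
so c = arccos(-0.54253) = 2.14424 rad.
Distance = R·c = 1737.4 × 2.1442 ≈ 3725 km.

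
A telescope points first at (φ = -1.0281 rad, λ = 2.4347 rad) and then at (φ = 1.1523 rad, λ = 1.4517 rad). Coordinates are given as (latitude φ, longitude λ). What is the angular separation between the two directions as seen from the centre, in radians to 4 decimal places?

2.2997 rad

In radians: φ₁ = -1.0281, φ₂ = 1.1523, Δλ = -56.322° = -0.9830 rad.
Haversine: a = sin²(Δφ/2) + cos φ₁ cos φ₂ sin²(Δλ/2) = 0.7863 + (0.5164)(0.4064)(0.2227) = 0.83302.
Central angle c = 2·arcsin(√a) = 2.29968 rad.
So the angular separation is 2.2997 rad.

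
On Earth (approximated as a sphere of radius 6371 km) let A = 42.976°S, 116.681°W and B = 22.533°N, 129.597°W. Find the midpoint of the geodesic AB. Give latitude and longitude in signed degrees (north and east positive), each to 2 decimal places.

-10.28°, -123.89°

The central angle between A and B is δ = 1.1621 rad.
With f = 0.5, the slerp weights are sin((1−f)δ)/sin δ = 0.5982 and sin(fδ)/sin δ = 0.5982.
Weighted sum of the unit vectors: (0.5982)·(-0.3285,-0.6537,-0.6817) + (0.5982)·(-0.5887,-0.7117,0.3832) = (-0.5487, -0.8168, -0.1785).
Converting back: φ = atan2(z, √(x²+y²)) = -10.28°, λ = atan2(y, x) = -123.89°.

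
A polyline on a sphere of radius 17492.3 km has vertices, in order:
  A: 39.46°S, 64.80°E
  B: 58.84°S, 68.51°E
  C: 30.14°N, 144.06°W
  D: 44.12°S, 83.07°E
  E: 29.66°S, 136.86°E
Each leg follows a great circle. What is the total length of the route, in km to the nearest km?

106351 km

Leg A→B: central angle 0.3408 rad, distance 5960.7 km.
Leg B→C: central angle 2.5095 rad, distance 43896.4 km.
Leg C→D: central angle 2.4527 rad, distance 42902.7 km.
Leg D→E: central angle 0.7770 rad, distance 13591.5 km.
Total: 5960.7 + 43896.4 + 42902.7 + 13591.5 ≈ 106351 km.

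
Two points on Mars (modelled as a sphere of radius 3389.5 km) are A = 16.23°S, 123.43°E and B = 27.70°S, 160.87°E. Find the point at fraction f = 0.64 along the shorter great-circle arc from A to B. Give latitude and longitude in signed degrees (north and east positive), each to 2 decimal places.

The central angle between A and B is δ = 0.6353 rad.
With f = 0.64, the slerp weights are sin((1−f)δ)/sin δ = 0.3821 and sin(fδ)/sin δ = 0.6664.
Weighted sum of the unit vectors: (0.3821)·(-0.5290,0.8013,-0.2795) + (0.6664)·(-0.8365,0.2902,-0.4648) = (-0.7596, 0.4995, -0.4166).
Converting back: φ = atan2(z, √(x²+y²)) = -24.62°, λ = atan2(y, x) = 146.67°.

-24.62°, 146.67°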